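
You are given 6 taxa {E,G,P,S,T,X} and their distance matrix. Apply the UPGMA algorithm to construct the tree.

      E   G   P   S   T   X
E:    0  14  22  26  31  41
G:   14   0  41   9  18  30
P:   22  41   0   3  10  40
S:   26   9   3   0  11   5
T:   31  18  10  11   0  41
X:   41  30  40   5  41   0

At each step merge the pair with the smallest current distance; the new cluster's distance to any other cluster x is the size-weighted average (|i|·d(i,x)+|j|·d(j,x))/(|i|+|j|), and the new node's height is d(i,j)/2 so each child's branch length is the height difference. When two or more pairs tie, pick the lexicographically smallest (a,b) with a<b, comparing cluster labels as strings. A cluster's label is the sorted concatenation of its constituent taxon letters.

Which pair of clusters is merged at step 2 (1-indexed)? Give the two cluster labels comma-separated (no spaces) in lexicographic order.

PS,T

step 1: merge (P,S) at d=3; branch lengths P→3/2, S→3/2; new cluster PS
  updated: d(E,PS)=24, d(G,PS)=25, d(PS,T)=21/2, d(PS,X)=45/2
step 2: merge (PS,T) at d=21/2; branch lengths PS→15/4, T→21/4; new cluster PST
  updated: d(E,PST)=79/3, d(G,PST)=68/3, d(PST,X)=86/3
step 3: merge (E,G) at d=14; branch lengths E→7, G→7; new cluster EG
  updated: d(EG,PST)=49/2, d(EG,X)=71/2
step 4: merge (EG,PST) at d=49/2; branch lengths EG→21/4, PST→7; new cluster EGPST
  updated: d(EGPST,X)=157/5
step 5: merge (EGPST,X) at d=157/5; branch lengths EGPST→69/20, X→157/10; new cluster EGPSTX
final tree: (((E:7,G:7):21/4,((P:3/2,S:3/2):15/4,T:21/4):7):69/20,X:157/10)
total length: 287/5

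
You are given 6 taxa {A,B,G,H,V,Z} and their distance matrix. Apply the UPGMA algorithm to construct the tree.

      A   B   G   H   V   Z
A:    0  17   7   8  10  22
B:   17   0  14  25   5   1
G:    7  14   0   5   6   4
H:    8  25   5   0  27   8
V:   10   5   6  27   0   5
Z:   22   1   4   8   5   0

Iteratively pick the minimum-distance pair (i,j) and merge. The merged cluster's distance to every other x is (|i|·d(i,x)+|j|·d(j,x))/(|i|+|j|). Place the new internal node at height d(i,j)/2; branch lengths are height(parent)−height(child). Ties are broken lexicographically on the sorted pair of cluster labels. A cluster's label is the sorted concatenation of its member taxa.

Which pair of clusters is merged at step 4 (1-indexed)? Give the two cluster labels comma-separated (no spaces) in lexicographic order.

A,GH

step 1: merge (B,Z) at d=1; branch lengths B→1/2, Z→1/2; new cluster BZ
  updated: d(A,BZ)=39/2, d(BZ,G)=9, d(BZ,H)=33/2, d(BZ,V)=5
step 2: merge (BZ,V) at d=5; branch lengths BZ→2, V→5/2; new cluster BVZ
  updated: d(A,BVZ)=49/3, d(BVZ,G)=8, d(BVZ,H)=20
step 3: merge (G,H) at d=5; branch lengths G→5/2, H→5/2; new cluster GH
  updated: d(A,GH)=15/2, d(BVZ,GH)=14
step 4: merge (A,GH) at d=15/2; branch lengths A→15/4, GH→5/4; new cluster AGH
  updated: d(AGH,BVZ)=133/9
step 5: merge (AGH,BVZ) at d=133/9; branch lengths AGH→131/36, BVZ→44/9; new cluster ABGHVZ
final tree: ((A:15/4,(G:5/2,H:5/2):5/4):131/36,((B:1/2,Z:1/2):2,V:5/2):44/9)
total length: 865/36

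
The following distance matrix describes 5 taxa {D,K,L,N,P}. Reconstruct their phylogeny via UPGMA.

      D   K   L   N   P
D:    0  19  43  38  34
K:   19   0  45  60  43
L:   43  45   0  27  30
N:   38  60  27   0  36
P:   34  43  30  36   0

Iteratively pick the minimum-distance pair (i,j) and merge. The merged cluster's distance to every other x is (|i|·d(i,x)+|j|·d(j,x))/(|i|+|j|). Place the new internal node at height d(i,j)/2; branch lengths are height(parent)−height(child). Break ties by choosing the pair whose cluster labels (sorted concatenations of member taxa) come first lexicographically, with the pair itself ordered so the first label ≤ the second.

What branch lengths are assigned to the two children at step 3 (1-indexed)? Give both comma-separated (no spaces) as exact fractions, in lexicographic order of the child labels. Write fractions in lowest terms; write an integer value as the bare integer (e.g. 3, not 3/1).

3,33/2

step 1: merge (D,K) at d=19; branch lengths D→19/2, K→19/2; new cluster DK
  updated: d(DK,L)=44, d(DK,N)=49, d(DK,P)=77/2
step 2: merge (L,N) at d=27; branch lengths L→27/2, N→27/2; new cluster LN
  updated: d(DK,LN)=93/2, d(LN,P)=33
step 3: merge (LN,P) at d=33; branch lengths LN→3, P→33/2; new cluster LNP
  updated: d(DK,LNP)=263/6
step 4: merge (DK,LNP) at d=263/6; branch lengths DK→149/12, LNP→65/12; new cluster DKLNP
final tree: ((D:19/2,K:19/2):149/12,((L:27/2,N:27/2):3,P:33/2):65/12)
total length: 250/3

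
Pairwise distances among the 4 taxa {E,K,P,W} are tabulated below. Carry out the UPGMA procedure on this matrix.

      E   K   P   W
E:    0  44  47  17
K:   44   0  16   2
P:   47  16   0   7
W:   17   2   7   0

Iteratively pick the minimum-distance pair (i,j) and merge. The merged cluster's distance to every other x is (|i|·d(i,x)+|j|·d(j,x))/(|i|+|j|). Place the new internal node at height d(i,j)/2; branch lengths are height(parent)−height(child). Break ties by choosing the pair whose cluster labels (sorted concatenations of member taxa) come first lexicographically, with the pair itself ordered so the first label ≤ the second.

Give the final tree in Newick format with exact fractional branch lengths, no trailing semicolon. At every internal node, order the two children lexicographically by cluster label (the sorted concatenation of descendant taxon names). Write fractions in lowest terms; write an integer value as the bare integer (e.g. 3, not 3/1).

iteration 1: select K,W (d=2); attach at lengths (1, 1); label the merged cluster KW
  updated: d(E,KW)=61/2, d(KW,P)=23/2
iteration 2: select KW,P (d=23/2); attach at lengths (19/4, 23/4); label the merged cluster KPW
  updated: d(E,KPW)=36
iteration 3: select E,KPW (d=36); attach at lengths (18, 49/4); label the merged cluster EKPW
final tree: (E:18,((K:1,W:1):19/4,P:23/4):49/4)
total length: 171/4

(E:18,((K:1,W:1):19/4,P:23/4):49/4)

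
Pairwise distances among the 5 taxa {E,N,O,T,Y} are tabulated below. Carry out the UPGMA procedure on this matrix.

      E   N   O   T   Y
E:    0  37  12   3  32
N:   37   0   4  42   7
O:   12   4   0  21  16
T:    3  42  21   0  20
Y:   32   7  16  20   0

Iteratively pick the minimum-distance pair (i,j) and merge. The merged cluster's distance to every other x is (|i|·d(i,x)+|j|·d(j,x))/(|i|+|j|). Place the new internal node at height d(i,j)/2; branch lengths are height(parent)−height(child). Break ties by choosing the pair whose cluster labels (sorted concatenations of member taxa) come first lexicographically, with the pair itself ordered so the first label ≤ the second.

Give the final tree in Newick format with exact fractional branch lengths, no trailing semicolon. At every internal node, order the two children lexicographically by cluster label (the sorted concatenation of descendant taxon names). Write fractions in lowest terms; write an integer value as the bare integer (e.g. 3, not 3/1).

((E:3/2,T:3/2):73/6,((N:2,O:2):15/4,Y:23/4):95/12)

iteration 1: select E,T (d=3); attach at lengths (3/2, 3/2); label the merged cluster ET
  updated: d(ET,N)=79/2, d(ET,O)=33/2, d(ET,Y)=26
iteration 2: select N,O (d=4); attach at lengths (2, 2); label the merged cluster NO
  updated: d(ET,NO)=28, d(NO,Y)=23/2
iteration 3: select NO,Y (d=23/2); attach at lengths (15/4, 23/4); label the merged cluster NOY
  updated: d(ET,NOY)=82/3
iteration 4: select ET,NOY (d=82/3); attach at lengths (73/6, 95/12); label the merged cluster ENOTY
final tree: ((E:3/2,T:3/2):73/6,((N:2,O:2):15/4,Y:23/4):95/12)
total length: 439/12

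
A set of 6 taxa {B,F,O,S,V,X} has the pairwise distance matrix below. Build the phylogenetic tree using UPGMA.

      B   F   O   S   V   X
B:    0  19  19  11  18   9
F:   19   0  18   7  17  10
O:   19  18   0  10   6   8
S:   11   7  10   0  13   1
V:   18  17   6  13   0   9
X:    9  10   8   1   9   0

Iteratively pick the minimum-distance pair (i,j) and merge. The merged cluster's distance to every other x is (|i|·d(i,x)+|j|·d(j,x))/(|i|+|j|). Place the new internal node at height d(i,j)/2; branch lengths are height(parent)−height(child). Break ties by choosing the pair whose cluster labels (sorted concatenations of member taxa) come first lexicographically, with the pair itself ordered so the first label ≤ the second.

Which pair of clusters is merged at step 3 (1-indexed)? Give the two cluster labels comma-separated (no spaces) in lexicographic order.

F,SX

iteration 1: select S,X (d=1); attach at lengths (1/2, 1/2); label the merged cluster SX
  updated: d(B,SX)=10, d(F,SX)=17/2, d(O,SX)=9, d(SX,V)=11
iteration 2: select O,V (d=6); attach at lengths (3, 3); label the merged cluster OV
  updated: d(B,OV)=37/2, d(F,OV)=35/2, d(OV,SX)=10
iteration 3: select F,SX (d=17/2); attach at lengths (17/4, 15/4); label the merged cluster FSX
  updated: d(B,FSX)=13, d(FSX,OV)=25/2
iteration 4: select FSX,OV (d=25/2); attach at lengths (2, 13/4); label the merged cluster FOSVX
  updated: d(B,FOSVX)=76/5
iteration 5: select B,FOSVX (d=76/5); attach at lengths (38/5, 27/20); label the merged cluster BFOSVX
final tree: (B:38/5,((F:17/4,(S:1/2,X:1/2):15/4):2,(O:3,V:3):13/4):27/20)
total length: 146/5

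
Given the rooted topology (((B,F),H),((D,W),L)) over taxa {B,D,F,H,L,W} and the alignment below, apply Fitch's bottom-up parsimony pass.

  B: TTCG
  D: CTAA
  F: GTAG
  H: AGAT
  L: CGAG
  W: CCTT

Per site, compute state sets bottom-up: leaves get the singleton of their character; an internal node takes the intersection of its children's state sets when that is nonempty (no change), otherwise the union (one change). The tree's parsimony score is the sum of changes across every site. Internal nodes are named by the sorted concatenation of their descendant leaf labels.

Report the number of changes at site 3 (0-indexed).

3

site 0, node BF: B={T} ∪ F={G} → {G,T} (+1)
site 0, node BFH: BF={G,T} ∪ H={A} → {A,G,T} (+1)
site 0, node DW: D={C} ∩ W={C} → {C} (+0)
site 0, node DLW: DW={C} ∩ L={C} → {C} (+0)
site 0, node BDFHLW: BFH={A,G,T} ∪ DLW={C} → {A,C,G,T} (+1)
site 1, node BF: B={T} ∩ F={T} → {T} (+0)
site 1, node BFH: BF={T} ∪ H={G} → {G,T} (+1)
site 1, node DW: D={T} ∪ W={C} → {C,T} (+1)
site 1, node DLW: DW={C,T} ∪ L={G} → {C,G,T} (+1)
site 1, node BDFHLW: BFH={G,T} ∩ DLW={C,G,T} → {G,T} (+0)
site 2, node BF: B={C} ∪ F={A} → {A,C} (+1)
site 2, node BFH: BF={A,C} ∩ H={A} → {A} (+0)
site 2, node DW: D={A} ∪ W={T} → {A,T} (+1)
site 2, node DLW: DW={A,T} ∩ L={A} → {A} (+0)
site 2, node BDFHLW: BFH={A} ∩ DLW={A} → {A} (+0)
site 3, node BF: B={G} ∩ F={G} → {G} (+0)
site 3, node BFH: BF={G} ∪ H={T} → {G,T} (+1)
site 3, node DW: D={A} ∪ W={T} → {A,T} (+1)
site 3, node DLW: DW={A,T} ∪ L={G} → {A,G,T} (+1)
site 3, node BDFHLW: BFH={G,T} ∩ DLW={A,G,T} → {G,T} (+0)
per-site changes: [3, 3, 2, 3]; total = 11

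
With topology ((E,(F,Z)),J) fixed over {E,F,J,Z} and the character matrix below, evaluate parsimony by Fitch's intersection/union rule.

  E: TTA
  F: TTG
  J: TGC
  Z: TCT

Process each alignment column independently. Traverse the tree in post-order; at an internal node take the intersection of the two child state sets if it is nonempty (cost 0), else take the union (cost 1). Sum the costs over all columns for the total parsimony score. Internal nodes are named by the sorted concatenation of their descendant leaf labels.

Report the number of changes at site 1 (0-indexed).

FZ@0: {T} ∩ {T} = {T} (intersection, +0)
EFZ@0: {T} ∩ {T} = {T} (intersection, +0)
EFJZ@0: {T} ∩ {T} = {T} (intersection, +0)
FZ@1: {T} ∪ {C} = {C,T} (union, +1)
EFZ@1: {T} ∩ {C,T} = {T} (intersection, +0)
EFJZ@1: {T} ∪ {G} = {G,T} (union, +1)
FZ@2: {G} ∪ {T} = {G,T} (union, +1)
EFZ@2: {A} ∪ {G,T} = {A,G,T} (union, +1)
EFJZ@2: {A,G,T} ∪ {C} = {A,C,G,T} (union, +1)
per-site changes: [0, 2, 3]; total = 5

2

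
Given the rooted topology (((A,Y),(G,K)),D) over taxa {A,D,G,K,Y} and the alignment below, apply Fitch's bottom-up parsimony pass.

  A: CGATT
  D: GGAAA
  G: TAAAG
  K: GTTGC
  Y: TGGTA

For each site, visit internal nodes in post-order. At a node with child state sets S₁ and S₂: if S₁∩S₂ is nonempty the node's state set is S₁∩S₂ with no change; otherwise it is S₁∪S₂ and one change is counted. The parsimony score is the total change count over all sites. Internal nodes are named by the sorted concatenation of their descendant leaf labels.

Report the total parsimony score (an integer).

12

AY@0: {C} ∪ {T} = {C,T} (union, +1)
GK@0: {T} ∪ {G} = {G,T} (union, +1)
AGKY@0: {C,T} ∩ {G,T} = {T} (intersection, +0)
ADGKY@0: {T} ∪ {G} = {G,T} (union, +1)
AY@1: {G} ∩ {G} = {G} (intersection, +0)
GK@1: {A} ∪ {T} = {A,T} (union, +1)
AGKY@1: {G} ∪ {A,T} = {A,G,T} (union, +1)
ADGKY@1: {A,G,T} ∩ {G} = {G} (intersection, +0)
AY@2: {A} ∪ {G} = {A,G} (union, +1)
GK@2: {A} ∪ {T} = {A,T} (union, +1)
AGKY@2: {A,G} ∩ {A,T} = {A} (intersection, +0)
ADGKY@2: {A} ∩ {A} = {A} (intersection, +0)
AY@3: {T} ∩ {T} = {T} (intersection, +0)
GK@3: {A} ∪ {G} = {A,G} (union, +1)
AGKY@3: {T} ∪ {A,G} = {A,G,T} (union, +1)
ADGKY@3: {A,G,T} ∩ {A} = {A} (intersection, +0)
AY@4: {T} ∪ {A} = {A,T} (union, +1)
GK@4: {G} ∪ {C} = {C,G} (union, +1)
AGKY@4: {A,T} ∪ {C,G} = {A,C,G,T} (union, +1)
ADGKY@4: {A,C,G,T} ∩ {A} = {A} (intersection, +0)
per-site changes: [3, 2, 2, 2, 3]; total = 12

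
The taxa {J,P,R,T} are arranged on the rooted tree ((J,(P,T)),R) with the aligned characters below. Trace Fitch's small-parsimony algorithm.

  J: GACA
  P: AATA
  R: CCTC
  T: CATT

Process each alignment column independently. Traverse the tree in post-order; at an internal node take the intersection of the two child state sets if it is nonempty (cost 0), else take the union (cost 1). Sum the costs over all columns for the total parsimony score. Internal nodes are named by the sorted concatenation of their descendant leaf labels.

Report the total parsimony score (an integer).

PT@0: {A} ∪ {C} = {A,C} (union, +1)
JPT@0: {G} ∪ {A,C} = {A,C,G} (union, +1)
JPRT@0: {A,C,G} ∩ {C} = {C} (intersection, +0)
PT@1: {A} ∩ {A} = {A} (intersection, +0)
JPT@1: {A} ∩ {A} = {A} (intersection, +0)
JPRT@1: {A} ∪ {C} = {A,C} (union, +1)
PT@2: {T} ∩ {T} = {T} (intersection, +0)
JPT@2: {C} ∪ {T} = {C,T} (union, +1)
JPRT@2: {C,T} ∩ {T} = {T} (intersection, +0)
PT@3: {A} ∪ {T} = {A,T} (union, +1)
JPT@3: {A} ∩ {A,T} = {A} (intersection, +0)
JPRT@3: {A} ∪ {C} = {A,C} (union, +1)
per-site changes: [2, 1, 1, 2]; total = 6

6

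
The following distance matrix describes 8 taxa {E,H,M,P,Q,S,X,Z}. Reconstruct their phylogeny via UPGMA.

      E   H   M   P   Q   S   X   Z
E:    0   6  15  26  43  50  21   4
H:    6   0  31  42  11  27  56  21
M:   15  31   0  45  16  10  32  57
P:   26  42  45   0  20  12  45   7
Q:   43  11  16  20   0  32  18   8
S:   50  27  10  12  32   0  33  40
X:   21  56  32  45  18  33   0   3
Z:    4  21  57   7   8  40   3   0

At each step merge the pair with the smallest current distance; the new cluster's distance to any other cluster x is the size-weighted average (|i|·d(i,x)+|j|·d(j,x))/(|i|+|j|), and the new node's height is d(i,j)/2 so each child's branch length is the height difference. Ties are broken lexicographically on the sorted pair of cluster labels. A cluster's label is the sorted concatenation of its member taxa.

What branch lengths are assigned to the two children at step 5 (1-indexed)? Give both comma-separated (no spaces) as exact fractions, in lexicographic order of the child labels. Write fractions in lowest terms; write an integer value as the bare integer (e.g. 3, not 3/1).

step 1: merge (X,Z) at d=3; branch lengths X→3/2, Z→3/2; new cluster XZ
  updated: d(E,XZ)=25/2, d(H,XZ)=77/2, d(M,XZ)=89/2, d(P,XZ)=26, d(Q,XZ)=13, d(S,XZ)=73/2
step 2: merge (E,H) at d=6; branch lengths E→3, H→3; new cluster EH
  updated: d(EH,M)=23, d(EH,P)=34, d(EH,Q)=27, d(EH,S)=77/2, d(EH,XZ)=51/2
step 3: merge (M,S) at d=10; branch lengths M→5, S→5; new cluster MS
  updated: d(EH,MS)=123/4, d(MS,P)=57/2, d(MS,Q)=24, d(MS,XZ)=81/2
step 4: merge (Q,XZ) at d=13; branch lengths Q→13/2, XZ→5; new cluster QXZ
  updated: d(EH,QXZ)=26, d(MS,QXZ)=35, d(P,QXZ)=24
step 5: merge (P,QXZ) at d=24; branch lengths P→12, QXZ→11/2; new cluster PQXZ
  updated: d(EH,PQXZ)=28, d(MS,PQXZ)=267/8
step 6: merge (EH,PQXZ) at d=28; branch lengths EH→11, PQXZ→2; new cluster EHPQXZ
  updated: d(EHPQXZ,MS)=65/2
step 7: merge (EHPQXZ,MS) at d=65/2; branch lengths EHPQXZ→9/4, MS→45/4; new cluster EHMPQSXZ
final tree: (((E:3,H:3):11,(P:12,(Q:13/2,(X:3/2,Z:3/2):5):11/2):2):9/4,(M:5,S:5):45/4)
total length: 149/2

12,11/2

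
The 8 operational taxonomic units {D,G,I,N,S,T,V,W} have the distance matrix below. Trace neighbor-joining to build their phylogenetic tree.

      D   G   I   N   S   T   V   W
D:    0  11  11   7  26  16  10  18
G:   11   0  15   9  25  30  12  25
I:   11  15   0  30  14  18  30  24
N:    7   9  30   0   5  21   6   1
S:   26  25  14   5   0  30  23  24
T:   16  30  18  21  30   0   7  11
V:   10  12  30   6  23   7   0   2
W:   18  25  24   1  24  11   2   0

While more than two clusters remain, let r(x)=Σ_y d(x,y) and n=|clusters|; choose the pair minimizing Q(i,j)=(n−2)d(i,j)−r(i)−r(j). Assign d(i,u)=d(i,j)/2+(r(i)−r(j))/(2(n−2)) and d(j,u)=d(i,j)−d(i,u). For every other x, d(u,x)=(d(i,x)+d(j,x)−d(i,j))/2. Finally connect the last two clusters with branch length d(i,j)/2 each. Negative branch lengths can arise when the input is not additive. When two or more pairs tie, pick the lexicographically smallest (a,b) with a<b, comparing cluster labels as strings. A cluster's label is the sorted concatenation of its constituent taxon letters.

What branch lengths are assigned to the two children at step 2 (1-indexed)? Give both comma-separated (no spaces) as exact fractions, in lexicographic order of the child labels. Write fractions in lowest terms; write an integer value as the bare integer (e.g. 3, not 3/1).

step 1: merge (I,S) at d=14, Q=-205; branch lengths I→79/12, S→89/12; new cluster IS
  updated: d(D,IS)=23/2, d(G,IS)=13, d(IS,N)=21/2, d(IS,T)=17, d(IS,V)=39/2, d(IS,W)=17
step 2: merge (G,IS) at d=13, Q=-247/2; branch lengths G→153/20, IS→107/20; new cluster GIS
  updated: d(D,GIS)=19/4, d(GIS,N)=13/4, d(GIS,T)=17, d(GIS,V)=37/4, d(GIS,W)=29/2
step 3: merge (D,GIS) at d=19/4, Q=-171/2; branch lengths D→13/4, GIS→3/2; new cluster DGIS
  updated: d(DGIS,N)=11/4, d(DGIS,T)=113/8, d(DGIS,V)=29/4, d(DGIS,W)=111/8
step 4: merge (DGIS,N) at d=11/4, Q=-121/2; branch lengths DGIS→31/12, N→1/6; new cluster DGINS
  updated: d(DGINS,T)=259/16, d(DGINS,V)=21/4, d(DGINS,W)=97/16
step 5: merge (DGINS,W) at d=97/16, Q=-551/16; branch lengths DGINS→329/64, W→59/64; new cluster DGINSW
  updated: d(DGINSW,T)=169/16, d(DGINSW,V)=19/32
step 6: merge (DGINSW,T) at d=169/16, Q=-581/32; branch lengths DGINSW→133/64, T→543/64; new cluster DGINSTW
  updated: d(DGINSTW,V)=-95/64
step 7: merge (DGINSTW,V) at d=-95/64; branch lengths DGINSTW→-95/128, V→-95/128; new cluster DGINSTVW
final tree: (((((D:13/4,(G:153/20,(I:79/12,S:89/12):107/20):3/2):31/12,N:1/6):329/64,W:59/64):133/64,T:543/64):-95/128,V:-95/128)
total length: 3177/64

153/20,107/20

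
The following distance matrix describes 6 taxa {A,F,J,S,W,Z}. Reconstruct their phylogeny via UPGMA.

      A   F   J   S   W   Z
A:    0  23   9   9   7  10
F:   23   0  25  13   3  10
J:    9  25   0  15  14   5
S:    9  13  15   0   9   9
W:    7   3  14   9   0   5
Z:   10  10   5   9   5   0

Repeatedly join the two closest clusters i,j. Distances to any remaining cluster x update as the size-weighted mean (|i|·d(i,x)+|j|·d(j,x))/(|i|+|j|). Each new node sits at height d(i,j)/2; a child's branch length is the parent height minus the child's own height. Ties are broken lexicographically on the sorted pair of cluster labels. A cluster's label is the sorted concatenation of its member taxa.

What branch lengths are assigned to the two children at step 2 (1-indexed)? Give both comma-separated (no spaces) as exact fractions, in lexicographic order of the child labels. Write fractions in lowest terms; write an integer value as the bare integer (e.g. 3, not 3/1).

step 1: merge (F,W) at d=3; branch lengths F→3/2, W→3/2; new cluster FW
  updated: d(A,FW)=15, d(FW,J)=39/2, d(FW,S)=11, d(FW,Z)=15/2
step 2: merge (J,Z) at d=5; branch lengths J→5/2, Z→5/2; new cluster JZ
  updated: d(A,JZ)=19/2, d(FW,JZ)=27/2, d(JZ,S)=12
step 3: merge (A,S) at d=9; branch lengths A→9/2, S→9/2; new cluster AS
  updated: d(AS,FW)=13, d(AS,JZ)=43/4
step 4: merge (AS,JZ) at d=43/4; branch lengths AS→7/8, JZ→23/8; new cluster AJSZ
  updated: d(AJSZ,FW)=53/4
step 5: merge (AJSZ,FW) at d=53/4; branch lengths AJSZ→5/4, FW→41/8; new cluster AFJSWZ
final tree: (((A:9/2,S:9/2):7/8,(J:5/2,Z:5/2):23/8):5/4,(F:3/2,W:3/2):41/8)
total length: 217/8

5/2,5/2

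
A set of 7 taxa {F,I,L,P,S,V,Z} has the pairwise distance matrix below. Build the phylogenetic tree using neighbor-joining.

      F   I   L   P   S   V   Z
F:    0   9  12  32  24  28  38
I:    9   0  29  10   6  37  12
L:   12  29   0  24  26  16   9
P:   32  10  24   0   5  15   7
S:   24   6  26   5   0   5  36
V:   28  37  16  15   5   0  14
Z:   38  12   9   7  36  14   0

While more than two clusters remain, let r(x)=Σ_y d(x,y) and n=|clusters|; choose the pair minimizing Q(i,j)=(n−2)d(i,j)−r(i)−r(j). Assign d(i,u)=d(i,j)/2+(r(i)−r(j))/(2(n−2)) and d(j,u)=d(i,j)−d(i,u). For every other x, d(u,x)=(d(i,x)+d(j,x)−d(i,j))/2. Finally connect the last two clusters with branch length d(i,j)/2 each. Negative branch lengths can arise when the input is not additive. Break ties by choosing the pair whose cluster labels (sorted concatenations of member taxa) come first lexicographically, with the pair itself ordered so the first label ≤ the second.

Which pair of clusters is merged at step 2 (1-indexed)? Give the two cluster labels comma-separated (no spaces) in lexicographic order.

L,Z

step 1: merge (F,I) at d=9, Q=-201; branch lengths F→17/2, I→1/2; new cluster FI
  updated: d(FI,L)=16, d(FI,P)=33/2, d(FI,S)=21/2, d(FI,V)=28, d(FI,Z)=41/2
step 2: merge (L,Z) at d=9, Q=-283/2; branch lengths L→81/16, Z→63/16; new cluster LZ
  updated: d(FI,LZ)=55/4, d(LZ,P)=11, d(LZ,S)=53/2, d(LZ,V)=21/2
step 3: merge (S,V) at d=5, Q=-181/2; branch lengths S→7/12, V→53/12; new cluster SV
  updated: d(FI,SV)=67/4, d(LZ,SV)=16, d(P,SV)=15/2
step 4: merge (FI,LZ) at d=55/4, Q=-241/4; branch lengths FI→135/16, LZ→85/16; new cluster FILZ
  updated: d(FILZ,P)=55/8, d(FILZ,SV)=19/2
step 5: merge (FILZ,P) at d=55/8, Q=-191/8; branch lengths FILZ→71/16, P→39/16; new cluster FILPZ
  updated: d(FILPZ,SV)=81/16
step 6: merge (FILPZ,SV) at d=81/16; branch lengths FILPZ→81/32, SV→81/32; new cluster FILPSVZ
final tree: ((((F:17/2,I:1/2):135/16,(L:81/16,Z:63/16):85/16):71/16,P:39/16):81/32,(S:7/12,V:53/12):81/32)
total length: 779/16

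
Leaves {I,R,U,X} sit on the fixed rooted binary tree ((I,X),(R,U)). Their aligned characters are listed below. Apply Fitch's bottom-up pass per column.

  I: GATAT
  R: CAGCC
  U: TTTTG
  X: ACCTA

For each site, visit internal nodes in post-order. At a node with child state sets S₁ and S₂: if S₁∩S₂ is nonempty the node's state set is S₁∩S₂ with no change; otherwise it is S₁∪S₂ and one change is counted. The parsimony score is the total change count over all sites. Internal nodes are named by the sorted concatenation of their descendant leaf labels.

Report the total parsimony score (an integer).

site 0, node IX: I={G} ∪ X={A} → {A,G} (+1)
site 0, node RU: R={C} ∪ U={T} → {C,T} (+1)
site 0, node IRUX: IX={A,G} ∪ RU={C,T} → {A,C,G,T} (+1)
site 1, node IX: I={A} ∪ X={C} → {A,C} (+1)
site 1, node RU: R={A} ∪ U={T} → {A,T} (+1)
site 1, node IRUX: IX={A,C} ∩ RU={A,T} → {A} (+0)
site 2, node IX: I={T} ∪ X={C} → {C,T} (+1)
site 2, node RU: R={G} ∪ U={T} → {G,T} (+1)
site 2, node IRUX: IX={C,T} ∩ RU={G,T} → {T} (+0)
site 3, node IX: I={A} ∪ X={T} → {A,T} (+1)
site 3, node RU: R={C} ∪ U={T} → {C,T} (+1)
site 3, node IRUX: IX={A,T} ∩ RU={C,T} → {T} (+0)
site 4, node IX: I={T} ∪ X={A} → {A,T} (+1)
site 4, node RU: R={C} ∪ U={G} → {C,G} (+1)
site 4, node IRUX: IX={A,T} ∪ RU={C,G} → {A,C,G,T} (+1)
per-site changes: [3, 2, 2, 2, 3]; total = 12

12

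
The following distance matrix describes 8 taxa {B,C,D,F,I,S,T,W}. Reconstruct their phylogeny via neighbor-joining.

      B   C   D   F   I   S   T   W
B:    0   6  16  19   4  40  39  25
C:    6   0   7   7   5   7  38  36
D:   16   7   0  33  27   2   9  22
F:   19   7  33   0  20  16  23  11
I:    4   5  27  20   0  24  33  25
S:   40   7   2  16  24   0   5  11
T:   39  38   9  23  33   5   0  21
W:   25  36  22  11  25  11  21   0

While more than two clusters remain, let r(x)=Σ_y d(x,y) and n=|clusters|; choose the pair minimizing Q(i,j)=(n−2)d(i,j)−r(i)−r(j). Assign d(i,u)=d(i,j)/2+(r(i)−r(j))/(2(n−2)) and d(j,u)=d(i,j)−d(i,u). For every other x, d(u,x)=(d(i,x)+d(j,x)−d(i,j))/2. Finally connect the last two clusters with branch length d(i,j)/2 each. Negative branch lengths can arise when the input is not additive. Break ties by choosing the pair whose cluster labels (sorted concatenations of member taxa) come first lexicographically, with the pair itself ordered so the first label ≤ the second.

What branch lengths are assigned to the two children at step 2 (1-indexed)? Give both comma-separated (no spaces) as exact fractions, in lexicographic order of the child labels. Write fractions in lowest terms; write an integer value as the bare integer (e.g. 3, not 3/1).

iteration 1: select B,I (d=4, Q=-263); attach at lengths (35/12, 13/12); label the merged cluster BI
  updated: d(BI,C)=7/2, d(BI,D)=39/2, d(BI,F)=35/2, d(BI,S)=30, d(BI,T)=34, d(BI,W)=23
iteration 2: select BI,C (d=7/2, Q=-417/2); attach at lengths (93/20, -23/20); label the merged cluster BCI
  updated: d(BCI,D)=23/2, d(BCI,F)=21/2, d(BCI,S)=67/4, d(BCI,T)=137/4, d(BCI,W)=111/4
iteration 3: select BCI,F (d=21/2, Q=-609/4); attach at lengths (197/32, 139/32); label the merged cluster BCFI
  updated: d(BCFI,D)=17, d(BCFI,S)=89/8, d(BCFI,T)=187/8, d(BCFI,W)=113/8
iteration 4: select BCFI,W (d=113/8, Q=-731/8); attach at lengths (319/48, 359/48); label the merged cluster BCFIW
  updated: d(BCFIW,D)=199/16, d(BCFIW,S)=4, d(BCFIW,T)=121/8
iteration 5: select BCFIW,S (d=4, Q=-553/16); attach at lengths (457/64, -201/64); label the merged cluster BCFISW
  updated: d(BCFISW,D)=167/32, d(BCFISW,T)=129/16
iteration 6: select BCFISW,D (d=167/32, Q=-713/32); attach at lengths (137/64, 197/64); label the merged cluster BCDFISW
  updated: d(BCDFISW,T)=379/64
iteration 7: select BCDFISW,T (d=379/64); attach at lengths (379/128, 379/128); label the merged cluster BCDFISTW
final tree: (((((((B:35/12,I:13/12):93/20,C:-23/20):197/32,F:139/32):319/48,W:359/48):457/64,S:-201/64):137/64,D:197/64):379/128,T:379/128)
total length: 3025/64

93/20,-23/20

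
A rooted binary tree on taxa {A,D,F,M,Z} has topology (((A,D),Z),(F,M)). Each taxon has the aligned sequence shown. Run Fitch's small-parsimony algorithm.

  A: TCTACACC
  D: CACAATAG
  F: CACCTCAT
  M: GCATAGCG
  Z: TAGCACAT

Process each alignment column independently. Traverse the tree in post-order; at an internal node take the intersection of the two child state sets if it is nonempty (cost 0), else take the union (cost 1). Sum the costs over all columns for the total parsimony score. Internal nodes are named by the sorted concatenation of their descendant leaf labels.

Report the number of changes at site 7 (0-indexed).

[col 0] AD: children A:{T}, D:{C} ∪→ {C,T}; cost 1
[col 0] ADZ: children AD:{C,T}, Z:{T} ∩→ {T}; cost 0
[col 0] FM: children F:{C}, M:{G} ∪→ {C,G}; cost 1
[col 0] ADFMZ: children ADZ:{T}, FM:{C,G} ∪→ {C,G,T}; cost 1
[col 1] AD: children A:{C}, D:{A} ∪→ {A,C}; cost 1
[col 1] ADZ: children AD:{A,C}, Z:{A} ∩→ {A}; cost 0
[col 1] FM: children F:{A}, M:{C} ∪→ {A,C}; cost 1
[col 1] ADFMZ: children ADZ:{A}, FM:{A,C} ∩→ {A}; cost 0
[col 2] AD: children A:{T}, D:{C} ∪→ {C,T}; cost 1
[col 2] ADZ: children AD:{C,T}, Z:{G} ∪→ {C,G,T}; cost 1
[col 2] FM: children F:{C}, M:{A} ∪→ {A,C}; cost 1
[col 2] ADFMZ: children ADZ:{C,G,T}, FM:{A,C} ∩→ {C}; cost 0
[col 3] AD: children A:{A}, D:{A} ∩→ {A}; cost 0
[col 3] ADZ: children AD:{A}, Z:{C} ∪→ {A,C}; cost 1
[col 3] FM: children F:{C}, M:{T} ∪→ {C,T}; cost 1
[col 3] ADFMZ: children ADZ:{A,C}, FM:{C,T} ∩→ {C}; cost 0
[col 4] AD: children A:{C}, D:{A} ∪→ {A,C}; cost 1
[col 4] ADZ: children AD:{A,C}, Z:{A} ∩→ {A}; cost 0
[col 4] FM: children F:{T}, M:{A} ∪→ {A,T}; cost 1
[col 4] ADFMZ: children ADZ:{A}, FM:{A,T} ∩→ {A}; cost 0
[col 5] AD: children A:{A}, D:{T} ∪→ {A,T}; cost 1
[col 5] ADZ: children AD:{A,T}, Z:{C} ∪→ {A,C,T}; cost 1
[col 5] FM: children F:{C}, M:{G} ∪→ {C,G}; cost 1
[col 5] ADFMZ: children ADZ:{A,C,T}, FM:{C,G} ∩→ {C}; cost 0
[col 6] AD: children A:{C}, D:{A} ∪→ {A,C}; cost 1
[col 6] ADZ: children AD:{A,C}, Z:{A} ∩→ {A}; cost 0
[col 6] FM: children F:{A}, M:{C} ∪→ {A,C}; cost 1
[col 6] ADFMZ: children ADZ:{A}, FM:{A,C} ∩→ {A}; cost 0
[col 7] AD: children A:{C}, D:{G} ∪→ {C,G}; cost 1
[col 7] ADZ: children AD:{C,G}, Z:{T} ∪→ {C,G,T}; cost 1
[col 7] FM: children F:{T}, M:{G} ∪→ {G,T}; cost 1
[col 7] ADFMZ: children ADZ:{C,G,T}, FM:{G,T} ∩→ {G,T}; cost 0
per-site changes: [3, 2, 3, 2, 2, 3, 2, 3]; total = 20

3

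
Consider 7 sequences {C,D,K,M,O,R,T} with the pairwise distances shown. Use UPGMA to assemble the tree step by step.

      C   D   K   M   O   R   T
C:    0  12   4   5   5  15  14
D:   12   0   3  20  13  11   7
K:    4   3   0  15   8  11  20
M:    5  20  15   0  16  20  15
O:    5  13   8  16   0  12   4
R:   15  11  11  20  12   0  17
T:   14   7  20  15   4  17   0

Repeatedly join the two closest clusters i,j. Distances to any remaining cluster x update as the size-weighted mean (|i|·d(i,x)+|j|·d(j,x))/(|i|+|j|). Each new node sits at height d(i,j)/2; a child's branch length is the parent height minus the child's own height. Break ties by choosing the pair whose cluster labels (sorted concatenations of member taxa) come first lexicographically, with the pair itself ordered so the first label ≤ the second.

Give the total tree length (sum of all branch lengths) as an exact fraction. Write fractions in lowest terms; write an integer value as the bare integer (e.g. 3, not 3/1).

1. join D+K (d=3) ⇒ DK; edges |D|=3/2, |K|=3/2
  updated: d(C,DK)=8, d(DK,M)=35/2, d(DK,O)=21/2, d(DK,R)=11, d(DK,T)=27/2
2. join O+T (d=4) ⇒ OT; edges |O|=2, |T|=2
  updated: d(C,OT)=19/2, d(DK,OT)=12, d(M,OT)=31/2, d(OT,R)=29/2
3. join C+M (d=5) ⇒ CM; edges |C|=5/2, |M|=5/2
  updated: d(CM,DK)=51/4, d(CM,OT)=25/2, d(CM,R)=35/2
4. join DK+R (d=11) ⇒ DKR; edges |DK|=4, |R|=11/2
  updated: d(CM,DKR)=43/3, d(DKR,OT)=77/6
5. join CM+OT (d=25/2) ⇒ CMOT; edges |CM|=15/4, |OT|=17/4
  updated: d(CMOT,DKR)=163/12
6. join CMOT+DKR (d=163/12) ⇒ CDKMORT; edges |CMOT|=13/24, |DKR|=31/24
final tree: (((C:5/2,M:5/2):15/4,(O:2,T:2):17/4):13/24,((D:3/2,K:3/2):4,R:11/2):31/24)
total length: 94/3

94/3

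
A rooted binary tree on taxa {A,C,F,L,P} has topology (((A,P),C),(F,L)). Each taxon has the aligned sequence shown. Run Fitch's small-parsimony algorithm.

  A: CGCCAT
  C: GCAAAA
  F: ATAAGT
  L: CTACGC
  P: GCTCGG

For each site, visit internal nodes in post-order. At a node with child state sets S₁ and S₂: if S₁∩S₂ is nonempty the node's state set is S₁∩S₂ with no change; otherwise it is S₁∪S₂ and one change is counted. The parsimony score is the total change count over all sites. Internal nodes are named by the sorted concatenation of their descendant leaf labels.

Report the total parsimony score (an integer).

14

[col 0] AP: children A:{C}, P:{G} ∪→ {C,G}; cost 1
[col 0] ACP: children AP:{C,G}, C:{G} ∩→ {G}; cost 0
[col 0] FL: children F:{A}, L:{C} ∪→ {A,C}; cost 1
[col 0] ACFLP: children ACP:{G}, FL:{A,C} ∪→ {A,C,G}; cost 1
[col 1] AP: children A:{G}, P:{C} ∪→ {C,G}; cost 1
[col 1] ACP: children AP:{C,G}, C:{C} ∩→ {C}; cost 0
[col 1] FL: children F:{T}, L:{T} ∩→ {T}; cost 0
[col 1] ACFLP: children ACP:{C}, FL:{T} ∪→ {C,T}; cost 1
[col 2] AP: children A:{C}, P:{T} ∪→ {C,T}; cost 1
[col 2] ACP: children AP:{C,T}, C:{A} ∪→ {A,C,T}; cost 1
[col 2] FL: children F:{A}, L:{A} ∩→ {A}; cost 0
[col 2] ACFLP: children ACP:{A,C,T}, FL:{A} ∩→ {A}; cost 0
[col 3] AP: children A:{C}, P:{C} ∩→ {C}; cost 0
[col 3] ACP: children AP:{C}, C:{A} ∪→ {A,C}; cost 1
[col 3] FL: children F:{A}, L:{C} ∪→ {A,C}; cost 1
[col 3] ACFLP: children ACP:{A,C}, FL:{A,C} ∩→ {A,C}; cost 0
[col 4] AP: children A:{A}, P:{G} ∪→ {A,G}; cost 1
[col 4] ACP: children AP:{A,G}, C:{A} ∩→ {A}; cost 0
[col 4] FL: children F:{G}, L:{G} ∩→ {G}; cost 0
[col 4] ACFLP: children ACP:{A}, FL:{G} ∪→ {A,G}; cost 1
[col 5] AP: children A:{T}, P:{G} ∪→ {G,T}; cost 1
[col 5] ACP: children AP:{G,T}, C:{A} ∪→ {A,G,T}; cost 1
[col 5] FL: children F:{T}, L:{C} ∪→ {C,T}; cost 1
[col 5] ACFLP: children ACP:{A,G,T}, FL:{C,T} ∩→ {T}; cost 0
per-site changes: [3, 2, 2, 2, 2, 3]; total = 14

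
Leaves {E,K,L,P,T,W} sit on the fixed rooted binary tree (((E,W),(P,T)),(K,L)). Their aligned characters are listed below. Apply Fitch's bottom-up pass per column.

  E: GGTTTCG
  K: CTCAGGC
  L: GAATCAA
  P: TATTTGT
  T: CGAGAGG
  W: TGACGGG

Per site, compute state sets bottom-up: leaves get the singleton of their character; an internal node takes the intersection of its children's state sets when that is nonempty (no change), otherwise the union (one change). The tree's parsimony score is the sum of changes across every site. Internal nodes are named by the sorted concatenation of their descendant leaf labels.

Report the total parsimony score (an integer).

site 0, node EW: E={G} ∪ W={T} → {G,T} (+1)
site 0, node PT: P={T} ∪ T={C} → {C,T} (+1)
site 0, node EPTW: EW={G,T} ∩ PT={C,T} → {T} (+0)
site 0, node KL: K={C} ∪ L={G} → {C,G} (+1)
site 0, node EKLPTW: EPTW={T} ∪ KL={C,G} → {C,G,T} (+1)
site 1, node EW: E={G} ∩ W={G} → {G} (+0)
site 1, node PT: P={A} ∪ T={G} → {A,G} (+1)
site 1, node EPTW: EW={G} ∩ PT={A,G} → {G} (+0)
site 1, node KL: K={T} ∪ L={A} → {A,T} (+1)
site 1, node EKLPTW: EPTW={G} ∪ KL={A,T} → {A,G,T} (+1)
site 2, node EW: E={T} ∪ W={A} → {A,T} (+1)
site 2, node PT: P={T} ∪ T={A} → {A,T} (+1)
site 2, node EPTW: EW={A,T} ∩ PT={A,T} → {A,T} (+0)
site 2, node KL: K={C} ∪ L={A} → {A,C} (+1)
site 2, node EKLPTW: EPTW={A,T} ∩ KL={A,C} → {A} (+0)
site 3, node EW: E={T} ∪ W={C} → {C,T} (+1)
site 3, node PT: P={T} ∪ T={G} → {G,T} (+1)
site 3, node EPTW: EW={C,T} ∩ PT={G,T} → {T} (+0)
site 3, node KL: K={A} ∪ L={T} → {A,T} (+1)
site 3, node EKLPTW: EPTW={T} ∩ KL={A,T} → {T} (+0)
site 4, node EW: E={T} ∪ W={G} → {G,T} (+1)
site 4, node PT: P={T} ∪ T={A} → {A,T} (+1)
site 4, node EPTW: EW={G,T} ∩ PT={A,T} → {T} (+0)
site 4, node KL: K={G} ∪ L={C} → {C,G} (+1)
site 4, node EKLPTW: EPTW={T} ∪ KL={C,G} → {C,G,T} (+1)
site 5, node EW: E={C} ∪ W={G} → {C,G} (+1)
site 5, node PT: P={G} ∩ T={G} → {G} (+0)
site 5, node EPTW: EW={C,G} ∩ PT={G} → {G} (+0)
site 5, node KL: K={G} ∪ L={A} → {A,G} (+1)
site 5, node EKLPTW: EPTW={G} ∩ KL={A,G} → {G} (+0)
site 6, node EW: E={G} ∩ W={G} → {G} (+0)
site 6, node PT: P={T} ∪ T={G} → {G,T} (+1)
site 6, node EPTW: EW={G} ∩ PT={G,T} → {G} (+0)
site 6, node KL: K={C} ∪ L={A} → {A,C} (+1)
site 6, node EKLPTW: EPTW={G} ∪ KL={A,C} → {A,C,G} (+1)
per-site changes: [4, 3, 3, 3, 4, 2, 3]; total = 22

22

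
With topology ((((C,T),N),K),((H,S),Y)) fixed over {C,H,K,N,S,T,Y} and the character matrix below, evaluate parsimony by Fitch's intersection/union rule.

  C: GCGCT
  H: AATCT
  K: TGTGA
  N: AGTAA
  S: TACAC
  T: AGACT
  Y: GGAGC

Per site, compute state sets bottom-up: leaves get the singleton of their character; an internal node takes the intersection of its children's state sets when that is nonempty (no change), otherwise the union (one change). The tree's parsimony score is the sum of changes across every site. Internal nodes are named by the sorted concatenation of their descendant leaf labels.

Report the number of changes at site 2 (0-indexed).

CT@0: {G} ∪ {A} = {A,G} (union, +1)
CNT@0: {A,G} ∩ {A} = {A} (intersection, +0)
CKNT@0: {A} ∪ {T} = {A,T} (union, +1)
HS@0: {A} ∪ {T} = {A,T} (union, +1)
HSY@0: {A,T} ∪ {G} = {A,G,T} (union, +1)
CHKNSTY@0: {A,T} ∩ {A,G,T} = {A,T} (intersection, +0)
CT@1: {C} ∪ {G} = {C,G} (union, +1)
CNT@1: {C,G} ∩ {G} = {G} (intersection, +0)
CKNT@1: {G} ∩ {G} = {G} (intersection, +0)
HS@1: {A} ∩ {A} = {A} (intersection, +0)
HSY@1: {A} ∪ {G} = {A,G} (union, +1)
CHKNSTY@1: {G} ∩ {A,G} = {G} (intersection, +0)
CT@2: {G} ∪ {A} = {A,G} (union, +1)
CNT@2: {A,G} ∪ {T} = {A,G,T} (union, +1)
CKNT@2: {A,G,T} ∩ {T} = {T} (intersection, +0)
HS@2: {T} ∪ {C} = {C,T} (union, +1)
HSY@2: {C,T} ∪ {A} = {A,C,T} (union, +1)
CHKNSTY@2: {T} ∩ {A,C,T} = {T} (intersection, +0)
CT@3: {C} ∩ {C} = {C} (intersection, +0)
CNT@3: {C} ∪ {A} = {A,C} (union, +1)
CKNT@3: {A,C} ∪ {G} = {A,C,G} (union, +1)
HS@3: {C} ∪ {A} = {A,C} (union, +1)
HSY@3: {A,C} ∪ {G} = {A,C,G} (union, +1)
CHKNSTY@3: {A,C,G} ∩ {A,C,G} = {A,C,G} (intersection, +0)
CT@4: {T} ∩ {T} = {T} (intersection, +0)
CNT@4: {T} ∪ {A} = {A,T} (union, +1)
CKNT@4: {A,T} ∩ {A} = {A} (intersection, +0)
HS@4: {T} ∪ {C} = {C,T} (union, +1)
HSY@4: {C,T} ∩ {C} = {C} (intersection, +0)
CHKNSTY@4: {A} ∪ {C} = {A,C} (union, +1)
per-site changes: [4, 2, 4, 4, 3]; total = 17

4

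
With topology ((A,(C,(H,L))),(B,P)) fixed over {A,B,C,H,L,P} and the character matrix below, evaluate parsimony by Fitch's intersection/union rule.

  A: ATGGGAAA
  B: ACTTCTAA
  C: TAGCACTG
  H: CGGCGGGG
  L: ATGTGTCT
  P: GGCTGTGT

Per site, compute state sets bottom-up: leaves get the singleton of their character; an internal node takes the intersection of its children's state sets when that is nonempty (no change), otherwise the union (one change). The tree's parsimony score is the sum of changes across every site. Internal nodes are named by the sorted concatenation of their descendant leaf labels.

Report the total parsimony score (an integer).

24

site 0, node HL: H={C} ∪ L={A} → {A,C} (+1)
site 0, node CHL: C={T} ∪ HL={A,C} → {A,C,T} (+1)
site 0, node ACHL: A={A} ∩ CHL={A,C,T} → {A} (+0)
site 0, node BP: B={A} ∪ P={G} → {A,G} (+1)
site 0, node ABCHLP: ACHL={A} ∩ BP={A,G} → {A} (+0)
site 1, node HL: H={G} ∪ L={T} → {G,T} (+1)
site 1, node CHL: C={A} ∪ HL={G,T} → {A,G,T} (+1)
site 1, node ACHL: A={T} ∩ CHL={A,G,T} → {T} (+0)
site 1, node BP: B={C} ∪ P={G} → {C,G} (+1)
site 1, node ABCHLP: ACHL={T} ∪ BP={C,G} → {C,G,T} (+1)
site 2, node HL: H={G} ∩ L={G} → {G} (+0)
site 2, node CHL: C={G} ∩ HL={G} → {G} (+0)
site 2, node ACHL: A={G} ∩ CHL={G} → {G} (+0)
site 2, node BP: B={T} ∪ P={C} → {C,T} (+1)
site 2, node ABCHLP: ACHL={G} ∪ BP={C,T} → {C,G,T} (+1)
site 3, node HL: H={C} ∪ L={T} → {C,T} (+1)
site 3, node CHL: C={C} ∩ HL={C,T} → {C} (+0)
site 3, node ACHL: A={G} ∪ CHL={C} → {C,G} (+1)
site 3, node BP: B={T} ∩ P={T} → {T} (+0)
site 3, node ABCHLP: ACHL={C,G} ∪ BP={T} → {C,G,T} (+1)
site 4, node HL: H={G} ∩ L={G} → {G} (+0)
site 4, node CHL: C={A} ∪ HL={G} → {A,G} (+1)
site 4, node ACHL: A={G} ∩ CHL={A,G} → {G} (+0)
site 4, node BP: B={C} ∪ P={G} → {C,G} (+1)
site 4, node ABCHLP: ACHL={G} ∩ BP={C,G} → {G} (+0)
site 5, node HL: H={G} ∪ L={T} → {G,T} (+1)
site 5, node CHL: C={C} ∪ HL={G,T} → {C,G,T} (+1)
site 5, node ACHL: A={A} ∪ CHL={C,G,T} → {A,C,G,T} (+1)
site 5, node BP: B={T} ∩ P={T} → {T} (+0)
site 5, node ABCHLP: ACHL={A,C,G,T} ∩ BP={T} → {T} (+0)
site 6, node HL: H={G} ∪ L={C} → {C,G} (+1)
site 6, node CHL: C={T} ∪ HL={C,G} → {C,G,T} (+1)
site 6, node ACHL: A={A} ∪ CHL={C,G,T} → {A,C,G,T} (+1)
site 6, node BP: B={A} ∪ P={G} → {A,G} (+1)
site 6, node ABCHLP: ACHL={A,C,G,T} ∩ BP={A,G} → {A,G} (+0)
site 7, node HL: H={G} ∪ L={T} → {G,T} (+1)
site 7, node CHL: C={G} ∩ HL={G,T} → {G} (+0)
site 7, node ACHL: A={A} ∪ CHL={G} → {A,G} (+1)
site 7, node BP: B={A} ∪ P={T} → {A,T} (+1)
site 7, node ABCHLP: ACHL={A,G} ∩ BP={A,T} → {A} (+0)
per-site changes: [3, 4, 2, 3, 2, 3, 4, 3]; total = 24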